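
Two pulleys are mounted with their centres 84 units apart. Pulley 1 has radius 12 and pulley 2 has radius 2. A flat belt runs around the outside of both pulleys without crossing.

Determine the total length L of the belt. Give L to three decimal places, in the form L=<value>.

open belt: β = asin((r2−r1)/C) = asin(-10/84) = -6.8371°
wrap1 = π − 2β = 193.6743°
wrap2 = π + 2β = 166.3257°
tangent length = C·cosβ = 83.4026
L = r1·wrap1 + r2·wrap2 + 2·C·cosβ = 12·3.3803 + 2·2.9029 + 2·83.4026 = 213.1742

L=213.174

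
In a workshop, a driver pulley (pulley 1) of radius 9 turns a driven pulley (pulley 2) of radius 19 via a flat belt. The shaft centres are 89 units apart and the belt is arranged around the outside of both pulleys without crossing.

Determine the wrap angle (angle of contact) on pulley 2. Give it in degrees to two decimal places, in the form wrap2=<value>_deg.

wrap2=192.90_deg

open belt: β = asin((r2−r1)/C) = asin(10/89) = 6.4514°
wrap1 = π − 2β = 167.0973°
wrap2 = π + 2β = 192.9027°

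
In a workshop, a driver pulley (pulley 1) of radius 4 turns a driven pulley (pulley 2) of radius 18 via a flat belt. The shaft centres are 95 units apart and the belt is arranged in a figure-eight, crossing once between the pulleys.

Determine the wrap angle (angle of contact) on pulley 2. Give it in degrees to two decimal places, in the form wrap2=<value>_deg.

wrap2=206.78_deg

crossed belt: β = asin((r1+r2)/C) = asin(22/95) = 13.3900°
wrap1 = wrap2 = π + 2β = 206.7801°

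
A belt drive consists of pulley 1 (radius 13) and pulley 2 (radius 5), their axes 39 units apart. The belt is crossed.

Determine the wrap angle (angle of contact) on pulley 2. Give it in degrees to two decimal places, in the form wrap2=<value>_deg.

crossed belt: β = asin((r1+r2)/C) = asin(18/39) = 27.4864°
wrap1 = wrap2 = π + 2β = 234.9729°

wrap2=234.97_deg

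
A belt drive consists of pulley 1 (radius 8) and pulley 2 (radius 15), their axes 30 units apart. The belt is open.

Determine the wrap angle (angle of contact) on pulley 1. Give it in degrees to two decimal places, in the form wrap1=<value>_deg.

open belt: β = asin((r2−r1)/C) = asin(7/30) = 13.4934°
wrap1 = π − 2β = 153.0132°
wrap2 = π + 2β = 206.9868°

wrap1=153.01_deg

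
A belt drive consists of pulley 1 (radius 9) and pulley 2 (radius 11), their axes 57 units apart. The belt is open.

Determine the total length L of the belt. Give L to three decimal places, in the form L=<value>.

L=176.902

open belt: β = asin((r2−r1)/C) = asin(2/57) = 2.0108°
wrap1 = π − 2β = 175.9784°
wrap2 = π + 2β = 184.0216°
tangent length = C·cosβ = 56.9649
L = r1·wrap1 + r2·wrap2 + 2·C·cosβ = 9·3.0714 + 11·3.2118 + 2·56.9649 = 176.9020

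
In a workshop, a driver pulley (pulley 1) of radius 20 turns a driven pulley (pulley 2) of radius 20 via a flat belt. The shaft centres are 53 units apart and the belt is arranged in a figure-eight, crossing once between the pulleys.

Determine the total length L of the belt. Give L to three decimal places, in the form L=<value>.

crossed belt: β = asin((r1+r2)/C) = asin(40/53) = 49.0006°
wrap1 = wrap2 = π + 2β = 278.0013°
tangent length = C·cosβ = 34.7707
L = (r1+r2)·wrap + 2·C·cosβ = 40·4.8520 + 2·34.7707 = 263.6229

L=263.623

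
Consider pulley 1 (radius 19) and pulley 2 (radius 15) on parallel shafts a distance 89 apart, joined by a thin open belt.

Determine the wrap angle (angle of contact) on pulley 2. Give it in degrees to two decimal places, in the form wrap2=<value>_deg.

wrap2=174.85_deg

open belt: β = asin((r2−r1)/C) = asin(-4/89) = -2.5760°
wrap1 = π − 2β = 185.1519°
wrap2 = π + 2β = 174.8481°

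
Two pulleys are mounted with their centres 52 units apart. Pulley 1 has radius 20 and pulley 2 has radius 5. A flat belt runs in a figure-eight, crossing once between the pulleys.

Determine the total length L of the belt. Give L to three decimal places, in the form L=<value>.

L=194.809

crossed belt: β = asin((r1+r2)/C) = asin(25/52) = 28.7357°
wrap1 = wrap2 = π + 2β = 237.4713°
tangent length = C·cosβ = 45.5961
L = (r1+r2)·wrap + 2·C·cosβ = 25·4.1447 + 2·45.5961 = 194.8085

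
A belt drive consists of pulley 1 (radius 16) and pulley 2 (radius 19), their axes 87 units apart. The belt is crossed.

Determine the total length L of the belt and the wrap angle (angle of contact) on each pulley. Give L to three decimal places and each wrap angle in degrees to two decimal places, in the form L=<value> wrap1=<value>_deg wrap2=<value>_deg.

crossed belt: β = asin((r1+r2)/C) = asin(35/87) = 23.7220°
wrap1 = wrap2 = π + 2β = 227.4439°
tangent length = C·cosβ = 79.6492
L = (r1+r2)·wrap + 2·C·cosβ = 35·3.9696 + 2·79.6492 = 298.2361

L=298.236 wrap1=227.44_deg wrap2=227.44_deg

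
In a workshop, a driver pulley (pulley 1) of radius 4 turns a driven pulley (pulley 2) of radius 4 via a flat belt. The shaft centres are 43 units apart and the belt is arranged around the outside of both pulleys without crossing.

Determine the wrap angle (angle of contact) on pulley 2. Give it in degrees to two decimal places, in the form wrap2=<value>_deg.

wrap2=180.00_deg

open belt: β = asin((r2−r1)/C) = asin(0/43) = 0.0000°
wrap1 = π − 2β = 180.0000°
wrap2 = π + 2β = 180.0000°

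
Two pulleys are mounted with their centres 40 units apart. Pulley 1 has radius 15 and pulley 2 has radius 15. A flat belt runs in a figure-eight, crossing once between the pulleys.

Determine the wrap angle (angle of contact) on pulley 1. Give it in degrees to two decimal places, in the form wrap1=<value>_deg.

crossed belt: β = asin((r1+r2)/C) = asin(30/40) = 48.5904°
wrap1 = wrap2 = π + 2β = 277.1808°

wrap1=277.18_deg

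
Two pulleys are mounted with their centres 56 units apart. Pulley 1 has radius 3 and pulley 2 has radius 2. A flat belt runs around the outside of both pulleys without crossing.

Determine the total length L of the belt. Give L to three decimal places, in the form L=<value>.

L=127.726

open belt: β = asin((r2−r1)/C) = asin(-1/56) = -1.0232°
wrap1 = π − 2β = 182.0464°
wrap2 = π + 2β = 177.9536°
tangent length = C·cosβ = 55.9911
L = r1·wrap1 + r2·wrap2 + 2·C·cosβ = 3·3.1773 + 2·3.1059 + 2·55.9911 = 127.7258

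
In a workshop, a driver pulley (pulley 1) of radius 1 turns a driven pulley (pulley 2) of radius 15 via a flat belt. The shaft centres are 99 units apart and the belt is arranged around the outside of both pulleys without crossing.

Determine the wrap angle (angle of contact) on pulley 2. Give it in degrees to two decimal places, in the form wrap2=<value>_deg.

open belt: β = asin((r2−r1)/C) = asin(14/99) = 8.1297°
wrap1 = π − 2β = 163.7406°
wrap2 = π + 2β = 196.2594°

wrap2=196.26_deg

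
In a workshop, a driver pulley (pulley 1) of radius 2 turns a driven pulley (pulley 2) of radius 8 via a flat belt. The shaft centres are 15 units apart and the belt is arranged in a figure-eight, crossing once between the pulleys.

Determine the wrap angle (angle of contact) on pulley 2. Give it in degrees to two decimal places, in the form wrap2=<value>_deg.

wrap2=263.62_deg

crossed belt: β = asin((r1+r2)/C) = asin(10/15) = 41.8103°
wrap1 = wrap2 = π + 2β = 263.6206°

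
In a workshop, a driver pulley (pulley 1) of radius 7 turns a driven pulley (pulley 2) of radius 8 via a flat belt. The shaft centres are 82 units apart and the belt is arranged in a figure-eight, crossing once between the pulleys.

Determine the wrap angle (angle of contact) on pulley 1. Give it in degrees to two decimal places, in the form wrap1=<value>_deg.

crossed belt: β = asin((r1+r2)/C) = asin(15/82) = 10.5403°
wrap1 = wrap2 = π + 2β = 201.0806°

wrap1=201.08_deg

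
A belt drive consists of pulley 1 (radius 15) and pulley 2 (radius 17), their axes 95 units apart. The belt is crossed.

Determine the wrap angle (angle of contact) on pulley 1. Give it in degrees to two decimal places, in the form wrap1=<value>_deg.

wrap1=219.37_deg

crossed belt: β = asin((r1+r2)/C) = asin(32/95) = 19.6846°
wrap1 = wrap2 = π + 2β = 219.3692°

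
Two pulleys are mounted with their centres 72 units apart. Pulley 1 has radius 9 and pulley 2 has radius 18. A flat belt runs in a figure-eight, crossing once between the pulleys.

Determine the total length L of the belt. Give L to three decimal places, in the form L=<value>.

L=239.072

crossed belt: β = asin((r1+r2)/C) = asin(27/72) = 22.0243°
wrap1 = wrap2 = π + 2β = 224.0486°
tangent length = C·cosβ = 66.7458
L = (r1+r2)·wrap + 2·C·cosβ = 27·3.9104 + 2·66.7458 = 239.0720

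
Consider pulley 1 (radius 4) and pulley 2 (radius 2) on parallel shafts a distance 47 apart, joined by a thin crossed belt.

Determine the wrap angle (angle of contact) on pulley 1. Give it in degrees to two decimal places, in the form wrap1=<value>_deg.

crossed belt: β = asin((r1+r2)/C) = asin(6/47) = 7.3344°
wrap1 = wrap2 = π + 2β = 194.6687°

wrap1=194.67_deg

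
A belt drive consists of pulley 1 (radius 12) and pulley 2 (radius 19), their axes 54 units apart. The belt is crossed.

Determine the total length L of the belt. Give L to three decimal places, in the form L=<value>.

L=223.731

crossed belt: β = asin((r1+r2)/C) = asin(31/54) = 35.0348°
wrap1 = wrap2 = π + 2β = 250.0696°
tangent length = C·cosβ = 44.2154
L = (r1+r2)·wrap + 2·C·cosβ = 31·4.3645 + 2·44.2154 = 223.7315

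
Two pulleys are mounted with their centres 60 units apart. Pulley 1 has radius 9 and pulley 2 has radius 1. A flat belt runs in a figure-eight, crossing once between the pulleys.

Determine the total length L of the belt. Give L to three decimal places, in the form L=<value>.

L=153.086

crossed belt: β = asin((r1+r2)/C) = asin(10/60) = 9.5941°
wrap1 = wrap2 = π + 2β = 199.1881°
tangent length = C·cosβ = 59.1608
L = (r1+r2)·wrap + 2·C·cosβ = 10·3.4765 + 2·59.1608 = 153.0865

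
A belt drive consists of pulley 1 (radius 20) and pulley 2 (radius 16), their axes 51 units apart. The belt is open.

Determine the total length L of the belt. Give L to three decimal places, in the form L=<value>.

open belt: β = asin((r2−r1)/C) = asin(-4/51) = -4.4984°
wrap1 = π − 2β = 188.9968°
wrap2 = π + 2β = 171.0032°
tangent length = C·cosβ = 50.8429
L = r1·wrap1 + r2·wrap2 + 2·C·cosβ = 20·3.2986 + 16·2.9846 + 2·50.8429 = 215.4112

L=215.411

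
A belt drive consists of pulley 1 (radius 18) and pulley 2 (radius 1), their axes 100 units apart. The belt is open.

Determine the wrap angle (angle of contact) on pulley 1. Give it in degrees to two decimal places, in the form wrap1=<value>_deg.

open belt: β = asin((r2−r1)/C) = asin(-17/100) = -9.7878°
wrap1 = π − 2β = 199.5756°
wrap2 = π + 2β = 160.4244°

wrap1=199.58_deg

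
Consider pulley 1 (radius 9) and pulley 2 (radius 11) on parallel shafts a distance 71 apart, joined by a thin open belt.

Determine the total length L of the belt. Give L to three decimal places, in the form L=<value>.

open belt: β = asin((r2−r1)/C) = asin(2/71) = 1.6142°
wrap1 = π − 2β = 176.7716°
wrap2 = π + 2β = 183.2284°
tangent length = C·cosβ = 70.9718
L = r1·wrap1 + r2·wrap2 + 2·C·cosβ = 9·3.0852 + 11·3.1979 + 2·70.9718 = 204.8882

L=204.888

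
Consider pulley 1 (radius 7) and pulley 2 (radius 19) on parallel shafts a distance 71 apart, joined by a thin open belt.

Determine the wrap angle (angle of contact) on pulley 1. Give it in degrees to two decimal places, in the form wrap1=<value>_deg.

open belt: β = asin((r2−r1)/C) = asin(12/71) = 9.7305°
wrap1 = π − 2β = 160.5390°
wrap2 = π + 2β = 199.4610°

wrap1=160.54_deg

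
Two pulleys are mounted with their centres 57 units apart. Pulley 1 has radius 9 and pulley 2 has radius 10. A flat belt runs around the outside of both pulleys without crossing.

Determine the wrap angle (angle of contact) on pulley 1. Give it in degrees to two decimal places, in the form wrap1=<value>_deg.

wrap1=177.99_deg

open belt: β = asin((r2−r1)/C) = asin(1/57) = 1.0052°
wrap1 = π − 2β = 177.9895°
wrap2 = π + 2β = 182.0105°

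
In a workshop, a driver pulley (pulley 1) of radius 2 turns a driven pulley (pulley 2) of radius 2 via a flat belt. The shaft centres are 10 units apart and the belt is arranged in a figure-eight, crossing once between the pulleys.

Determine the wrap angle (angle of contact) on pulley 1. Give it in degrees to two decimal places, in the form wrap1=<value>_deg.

crossed belt: β = asin((r1+r2)/C) = asin(4/10) = 23.5782°
wrap1 = wrap2 = π + 2β = 227.1564°

wrap1=227.16_deg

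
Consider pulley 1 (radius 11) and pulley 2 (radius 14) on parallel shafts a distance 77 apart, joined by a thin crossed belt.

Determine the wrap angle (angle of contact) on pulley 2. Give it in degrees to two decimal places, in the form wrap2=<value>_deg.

wrap2=217.89_deg

crossed belt: β = asin((r1+r2)/C) = asin(25/77) = 18.9459°
wrap1 = wrap2 = π + 2β = 217.8918°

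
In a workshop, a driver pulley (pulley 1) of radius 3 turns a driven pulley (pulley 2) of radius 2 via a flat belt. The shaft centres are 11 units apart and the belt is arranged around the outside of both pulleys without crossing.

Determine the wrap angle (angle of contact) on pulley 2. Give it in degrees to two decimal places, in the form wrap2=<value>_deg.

open belt: β = asin((r2−r1)/C) = asin(-1/11) = -5.2159°
wrap1 = π − 2β = 190.4318°
wrap2 = π + 2β = 169.5682°

wrap2=169.57_deg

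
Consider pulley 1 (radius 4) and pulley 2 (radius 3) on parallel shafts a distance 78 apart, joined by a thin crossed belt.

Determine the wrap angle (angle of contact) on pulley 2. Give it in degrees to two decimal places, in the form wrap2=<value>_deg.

wrap2=190.30_deg

crossed belt: β = asin((r1+r2)/C) = asin(7/78) = 5.1489°
wrap1 = wrap2 = π + 2β = 190.2977°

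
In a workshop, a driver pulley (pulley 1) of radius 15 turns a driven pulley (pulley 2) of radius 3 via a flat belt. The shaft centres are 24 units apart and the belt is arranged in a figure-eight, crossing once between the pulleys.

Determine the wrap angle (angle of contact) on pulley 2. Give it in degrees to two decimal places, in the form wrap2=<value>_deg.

wrap2=277.18_deg

crossed belt: β = asin((r1+r2)/C) = asin(18/24) = 48.5904°
wrap1 = wrap2 = π + 2β = 277.1808°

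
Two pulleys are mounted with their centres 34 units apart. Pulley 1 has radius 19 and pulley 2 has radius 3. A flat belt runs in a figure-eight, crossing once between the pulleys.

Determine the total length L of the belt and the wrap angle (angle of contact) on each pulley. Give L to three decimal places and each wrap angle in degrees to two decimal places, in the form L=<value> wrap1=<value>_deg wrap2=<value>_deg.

L=151.925 wrap1=260.64_deg wrap2=260.64_deg

crossed belt: β = asin((r1+r2)/C) = asin(22/34) = 40.3202°
wrap1 = wrap2 = π + 2β = 260.6404°
tangent length = C·cosβ = 25.9230
L = (r1+r2)·wrap + 2·C·cosβ = 22·4.5490 + 2·25.9230 = 151.9247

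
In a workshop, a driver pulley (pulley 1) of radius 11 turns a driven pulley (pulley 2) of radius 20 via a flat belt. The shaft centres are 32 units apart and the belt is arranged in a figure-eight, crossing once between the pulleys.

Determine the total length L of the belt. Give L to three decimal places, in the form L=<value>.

L=195.113

crossed belt: β = asin((r1+r2)/C) = asin(31/32) = 75.6385°
wrap1 = wrap2 = π + 2β = 331.2770°
tangent length = C·cosβ = 7.9373
L = (r1+r2)·wrap + 2·C·cosβ = 31·5.7819 + 2·7.9373 = 195.1126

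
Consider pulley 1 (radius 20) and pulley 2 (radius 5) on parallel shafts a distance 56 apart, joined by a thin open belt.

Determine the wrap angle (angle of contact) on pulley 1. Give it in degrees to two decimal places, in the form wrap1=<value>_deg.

wrap1=211.07_deg

open belt: β = asin((r2−r1)/C) = asin(-15/56) = -15.5368°
wrap1 = π − 2β = 211.0736°
wrap2 = π + 2β = 148.9264°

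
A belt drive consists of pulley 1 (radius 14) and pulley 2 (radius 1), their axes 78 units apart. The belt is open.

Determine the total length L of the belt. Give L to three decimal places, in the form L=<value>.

L=205.296

open belt: β = asin((r2−r1)/C) = asin(-13/78) = -9.5941°
wrap1 = π − 2β = 199.1881°
wrap2 = π + 2β = 160.8119°
tangent length = C·cosβ = 76.9090
L = r1·wrap1 + r2·wrap2 + 2·C·cosβ = 14·3.4765 + 1·2.8067 + 2·76.9090 = 205.2956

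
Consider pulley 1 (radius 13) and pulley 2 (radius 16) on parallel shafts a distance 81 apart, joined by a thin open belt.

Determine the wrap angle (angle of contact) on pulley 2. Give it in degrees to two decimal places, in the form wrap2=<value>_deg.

open belt: β = asin((r2−r1)/C) = asin(3/81) = 2.1226°
wrap1 = π − 2β = 175.7549°
wrap2 = π + 2β = 184.2451°

wrap2=184.25_deg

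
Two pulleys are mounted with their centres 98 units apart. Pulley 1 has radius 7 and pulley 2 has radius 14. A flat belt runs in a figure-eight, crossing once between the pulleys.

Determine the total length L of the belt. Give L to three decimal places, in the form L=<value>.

L=266.491

crossed belt: β = asin((r1+r2)/C) = asin(21/98) = 12.3736°
wrap1 = wrap2 = π + 2β = 204.7473°
tangent length = C·cosβ = 95.7236
L = (r1+r2)·wrap + 2·C·cosβ = 21·3.5735 + 2·95.7236 = 266.4909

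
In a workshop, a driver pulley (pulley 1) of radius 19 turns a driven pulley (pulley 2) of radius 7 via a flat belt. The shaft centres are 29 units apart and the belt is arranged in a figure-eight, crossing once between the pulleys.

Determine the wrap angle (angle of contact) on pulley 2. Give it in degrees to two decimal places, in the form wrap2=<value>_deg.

crossed belt: β = asin((r1+r2)/C) = asin(26/29) = 63.7084°
wrap1 = wrap2 = π + 2β = 307.4169°

wrap2=307.42_deg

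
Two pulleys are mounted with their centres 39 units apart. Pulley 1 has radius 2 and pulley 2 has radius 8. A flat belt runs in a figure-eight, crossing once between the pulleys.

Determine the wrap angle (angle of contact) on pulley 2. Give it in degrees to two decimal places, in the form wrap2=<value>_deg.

crossed belt: β = asin((r1+r2)/C) = asin(10/39) = 14.8572°
wrap1 = wrap2 = π + 2β = 209.7143°

wrap2=209.71_deg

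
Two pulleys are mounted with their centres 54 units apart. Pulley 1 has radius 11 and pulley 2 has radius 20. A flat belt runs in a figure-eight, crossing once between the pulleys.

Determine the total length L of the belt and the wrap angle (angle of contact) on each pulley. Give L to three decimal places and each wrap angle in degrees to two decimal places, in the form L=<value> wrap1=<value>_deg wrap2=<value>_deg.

crossed belt: β = asin((r1+r2)/C) = asin(31/54) = 35.0348°
wrap1 = wrap2 = π + 2β = 250.0696°
tangent length = C·cosβ = 44.2154
L = (r1+r2)·wrap + 2·C·cosβ = 31·4.3645 + 2·44.2154 = 223.7315

L=223.731 wrap1=250.07_deg wrap2=250.07_deg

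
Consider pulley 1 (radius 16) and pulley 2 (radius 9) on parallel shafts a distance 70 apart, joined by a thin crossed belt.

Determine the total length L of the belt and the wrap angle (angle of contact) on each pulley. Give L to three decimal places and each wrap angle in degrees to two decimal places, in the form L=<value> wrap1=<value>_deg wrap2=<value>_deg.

L=227.567 wrap1=221.85_deg wrap2=221.85_deg

crossed belt: β = asin((r1+r2)/C) = asin(25/70) = 20.9248°
wrap1 = wrap2 = π + 2β = 221.8497°
tangent length = C·cosβ = 65.3835
L = (r1+r2)·wrap + 2·C·cosβ = 25·3.8720 + 2·65.3835 = 227.5671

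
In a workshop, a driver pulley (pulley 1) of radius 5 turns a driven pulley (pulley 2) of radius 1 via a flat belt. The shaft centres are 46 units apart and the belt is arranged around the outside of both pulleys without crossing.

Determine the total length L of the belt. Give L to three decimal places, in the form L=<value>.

open belt: β = asin((r2−r1)/C) = asin(-4/46) = -4.9885°
wrap1 = π − 2β = 189.9771°
wrap2 = π + 2β = 170.0229°
tangent length = C·cosβ = 45.8258
L = r1·wrap1 + r2·wrap2 + 2·C·cosβ = 5·3.3157 + 1·2.9675 + 2·45.8258 = 111.1976

L=111.198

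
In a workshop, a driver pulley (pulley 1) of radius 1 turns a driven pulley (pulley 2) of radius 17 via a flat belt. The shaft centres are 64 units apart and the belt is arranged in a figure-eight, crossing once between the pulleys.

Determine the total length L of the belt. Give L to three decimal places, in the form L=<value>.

L=189.645

crossed belt: β = asin((r1+r2)/C) = asin(18/64) = 16.3348°
wrap1 = wrap2 = π + 2β = 212.6696°
tangent length = C·cosβ = 61.4166
L = (r1+r2)·wrap + 2·C·cosβ = 18·3.7118 + 2·61.4166 = 189.6454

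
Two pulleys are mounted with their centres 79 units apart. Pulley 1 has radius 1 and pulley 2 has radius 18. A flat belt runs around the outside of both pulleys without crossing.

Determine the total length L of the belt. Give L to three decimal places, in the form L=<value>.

L=221.363

open belt: β = asin((r2−r1)/C) = asin(17/79) = 12.4267°
wrap1 = π − 2β = 155.1467°
wrap2 = π + 2β = 204.8533°
tangent length = C·cosβ = 77.1492
L = r1·wrap1 + r2·wrap2 + 2·C·cosβ = 1·2.7078 + 18·3.5754 + 2·77.1492 = 221.3628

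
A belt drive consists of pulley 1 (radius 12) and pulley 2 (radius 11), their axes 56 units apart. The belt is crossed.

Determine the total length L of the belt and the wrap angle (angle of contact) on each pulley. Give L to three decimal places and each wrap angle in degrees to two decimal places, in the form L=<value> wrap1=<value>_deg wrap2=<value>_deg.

L=193.843 wrap1=228.50_deg wrap2=228.50_deg

crossed belt: β = asin((r1+r2)/C) = asin(23/56) = 24.2497°
wrap1 = wrap2 = π + 2β = 228.4994°
tangent length = C·cosβ = 51.0588
L = (r1+r2)·wrap + 2·C·cosβ = 23·3.9881 + 2·51.0588 = 193.8431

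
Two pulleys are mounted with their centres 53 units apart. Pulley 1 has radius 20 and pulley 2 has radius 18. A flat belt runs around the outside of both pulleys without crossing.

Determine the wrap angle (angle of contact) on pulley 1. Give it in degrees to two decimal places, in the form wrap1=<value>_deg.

wrap1=184.33_deg

open belt: β = asin((r2−r1)/C) = asin(-2/53) = -2.1626°
wrap1 = π − 2β = 184.3252°
wrap2 = π + 2β = 175.6748°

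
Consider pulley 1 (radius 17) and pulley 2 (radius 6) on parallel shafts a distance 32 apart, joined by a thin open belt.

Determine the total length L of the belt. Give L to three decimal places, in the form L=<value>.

open belt: β = asin((r2−r1)/C) = asin(-11/32) = -20.1055°
wrap1 = π − 2β = 220.2110°
wrap2 = π + 2β = 139.7890°
tangent length = C·cosβ = 30.0500
L = r1·wrap1 + r2·wrap2 + 2·C·cosβ = 17·3.8434 + 6·2.4398 + 2·30.0500 = 140.0765

L=140.077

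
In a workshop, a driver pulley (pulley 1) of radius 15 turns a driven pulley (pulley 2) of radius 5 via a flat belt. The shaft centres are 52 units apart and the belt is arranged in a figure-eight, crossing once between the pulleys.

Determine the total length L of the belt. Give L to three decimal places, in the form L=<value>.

crossed belt: β = asin((r1+r2)/C) = asin(20/52) = 22.6199°
wrap1 = wrap2 = π + 2β = 225.2397°
tangent length = C·cosβ = 48.0000
L = (r1+r2)·wrap + 2·C·cosβ = 20·3.9312 + 2·48.0000 = 174.6235

L=174.623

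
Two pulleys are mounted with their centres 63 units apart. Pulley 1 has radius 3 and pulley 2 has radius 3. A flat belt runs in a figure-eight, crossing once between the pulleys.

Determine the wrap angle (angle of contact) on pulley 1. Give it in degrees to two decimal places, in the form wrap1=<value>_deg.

crossed belt: β = asin((r1+r2)/C) = asin(6/63) = 5.4650°
wrap1 = wrap2 = π + 2β = 190.9300°

wrap1=190.93_deg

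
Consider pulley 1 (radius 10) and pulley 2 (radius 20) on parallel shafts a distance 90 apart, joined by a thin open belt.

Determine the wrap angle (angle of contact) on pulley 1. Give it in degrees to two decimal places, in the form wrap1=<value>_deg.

wrap1=167.24_deg

open belt: β = asin((r2−r1)/C) = asin(10/90) = 6.3794°
wrap1 = π − 2β = 167.2413°
wrap2 = π + 2β = 192.7587°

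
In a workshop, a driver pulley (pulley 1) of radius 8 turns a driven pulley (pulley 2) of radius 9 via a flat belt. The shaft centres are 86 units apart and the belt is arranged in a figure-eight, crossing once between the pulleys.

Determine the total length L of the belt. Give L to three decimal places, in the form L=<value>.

crossed belt: β = asin((r1+r2)/C) = asin(17/86) = 11.4010°
wrap1 = wrap2 = π + 2β = 202.8020°
tangent length = C·cosβ = 84.3030
L = (r1+r2)·wrap + 2·C·cosβ = 17·3.5396 + 2·84.3030 = 228.7786

L=228.779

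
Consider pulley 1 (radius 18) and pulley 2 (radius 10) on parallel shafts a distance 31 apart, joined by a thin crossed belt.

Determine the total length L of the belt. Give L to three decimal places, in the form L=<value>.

crossed belt: β = asin((r1+r2)/C) = asin(28/31) = 64.5854°
wrap1 = wrap2 = π + 2β = 309.1708°
tangent length = C·cosβ = 13.3041
L = (r1+r2)·wrap + 2·C·cosβ = 28·5.3960 + 2·13.3041 = 177.6976

L=177.698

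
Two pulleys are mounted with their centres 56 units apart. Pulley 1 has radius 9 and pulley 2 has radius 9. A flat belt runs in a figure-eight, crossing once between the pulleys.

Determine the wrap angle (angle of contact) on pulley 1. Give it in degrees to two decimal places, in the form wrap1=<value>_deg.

crossed belt: β = asin((r1+r2)/C) = asin(18/56) = 18.7493°
wrap1 = wrap2 = π + 2β = 217.4987°

wrap1=217.50_deg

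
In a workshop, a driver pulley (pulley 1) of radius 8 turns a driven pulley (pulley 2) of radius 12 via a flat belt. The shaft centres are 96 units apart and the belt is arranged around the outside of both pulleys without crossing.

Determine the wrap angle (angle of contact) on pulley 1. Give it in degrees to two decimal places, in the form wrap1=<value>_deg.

wrap1=175.22_deg

open belt: β = asin((r2−r1)/C) = asin(4/96) = 2.3880°
wrap1 = π − 2β = 175.2240°
wrap2 = π + 2β = 184.7760°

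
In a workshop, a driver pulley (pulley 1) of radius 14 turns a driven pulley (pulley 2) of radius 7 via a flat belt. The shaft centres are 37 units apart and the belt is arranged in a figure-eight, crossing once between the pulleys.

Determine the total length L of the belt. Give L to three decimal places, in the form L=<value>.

L=152.249

crossed belt: β = asin((r1+r2)/C) = asin(21/37) = 34.5808°
wrap1 = wrap2 = π + 2β = 249.1616°
tangent length = C·cosβ = 30.4631
L = (r1+r2)·wrap + 2·C·cosβ = 21·4.3487 + 2·30.4631 = 152.2487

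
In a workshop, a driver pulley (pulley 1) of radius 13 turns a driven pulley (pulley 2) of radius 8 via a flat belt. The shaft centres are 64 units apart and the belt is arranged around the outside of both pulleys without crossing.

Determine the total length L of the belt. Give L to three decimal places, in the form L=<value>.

open belt: β = asin((r2−r1)/C) = asin(-5/64) = -4.4808°
wrap1 = π − 2β = 188.9616°
wrap2 = π + 2β = 171.0384°
tangent length = C·cosβ = 63.8044
L = r1·wrap1 + r2·wrap2 + 2·C·cosβ = 13·3.2980 + 8·2.9852 + 2·63.8044 = 194.3643

L=194.364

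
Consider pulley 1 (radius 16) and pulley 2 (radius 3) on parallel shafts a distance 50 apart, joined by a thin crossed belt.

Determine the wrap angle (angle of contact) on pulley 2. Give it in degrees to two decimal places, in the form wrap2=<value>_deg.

wrap2=224.67_deg

crossed belt: β = asin((r1+r2)/C) = asin(19/50) = 22.3337°
wrap1 = wrap2 = π + 2β = 224.6674°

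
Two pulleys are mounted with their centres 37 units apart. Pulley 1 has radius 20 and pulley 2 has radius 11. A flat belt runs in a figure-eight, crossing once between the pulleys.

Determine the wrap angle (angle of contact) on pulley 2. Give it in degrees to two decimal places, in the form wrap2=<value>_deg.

crossed belt: β = asin((r1+r2)/C) = asin(31/37) = 56.9125°
wrap1 = wrap2 = π + 2β = 293.8250°

wrap2=293.83_deg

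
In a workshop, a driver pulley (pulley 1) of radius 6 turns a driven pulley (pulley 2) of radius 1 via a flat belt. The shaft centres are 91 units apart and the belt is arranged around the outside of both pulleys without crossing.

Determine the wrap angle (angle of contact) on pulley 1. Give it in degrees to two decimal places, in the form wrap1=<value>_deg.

wrap1=186.30_deg

open belt: β = asin((r2−r1)/C) = asin(-5/91) = -3.1497°
wrap1 = π − 2β = 186.2994°
wrap2 = π + 2β = 173.7006°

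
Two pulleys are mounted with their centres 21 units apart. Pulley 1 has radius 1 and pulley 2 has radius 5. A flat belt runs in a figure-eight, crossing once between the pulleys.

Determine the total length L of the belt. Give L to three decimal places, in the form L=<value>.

crossed belt: β = asin((r1+r2)/C) = asin(6/21) = 16.6015°
wrap1 = wrap2 = π + 2β = 213.2031°
tangent length = C·cosβ = 20.1246
L = (r1+r2)·wrap + 2·C·cosβ = 6·3.7211 + 2·20.1246 = 62.5758

L=62.576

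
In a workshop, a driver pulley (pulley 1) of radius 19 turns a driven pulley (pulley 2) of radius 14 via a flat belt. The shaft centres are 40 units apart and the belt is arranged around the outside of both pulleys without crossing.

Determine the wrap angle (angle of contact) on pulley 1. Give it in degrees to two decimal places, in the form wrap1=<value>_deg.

open belt: β = asin((r2−r1)/C) = asin(-5/40) = -7.1808°
wrap1 = π − 2β = 194.3615°
wrap2 = π + 2β = 165.6385°

wrap1=194.36_deg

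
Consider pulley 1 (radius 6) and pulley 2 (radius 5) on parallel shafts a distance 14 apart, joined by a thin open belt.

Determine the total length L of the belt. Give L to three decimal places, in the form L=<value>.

open belt: β = asin((r2−r1)/C) = asin(-1/14) = -4.0960°
wrap1 = π − 2β = 188.1921°
wrap2 = π + 2β = 171.8079°
tangent length = C·cosβ = 13.9642
L = r1·wrap1 + r2·wrap2 + 2·C·cosβ = 6·3.2846 + 5·2.9986 + 2·13.9642 = 62.6290

L=62.629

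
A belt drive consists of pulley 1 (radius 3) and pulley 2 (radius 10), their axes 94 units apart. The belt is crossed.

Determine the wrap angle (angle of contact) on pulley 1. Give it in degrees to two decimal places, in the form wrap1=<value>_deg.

wrap1=195.90_deg

crossed belt: β = asin((r1+r2)/C) = asin(13/94) = 7.9494°
wrap1 = wrap2 = π + 2β = 195.8987°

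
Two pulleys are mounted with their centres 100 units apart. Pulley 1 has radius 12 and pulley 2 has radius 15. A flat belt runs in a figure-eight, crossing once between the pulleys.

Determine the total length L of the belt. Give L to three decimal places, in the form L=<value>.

L=292.158

crossed belt: β = asin((r1+r2)/C) = asin(27/100) = 15.6643°
wrap1 = wrap2 = π + 2β = 211.3285°
tangent length = C·cosβ = 96.2860
L = (r1+r2)·wrap + 2·C·cosβ = 27·3.6884 + 2·96.2860 = 292.1583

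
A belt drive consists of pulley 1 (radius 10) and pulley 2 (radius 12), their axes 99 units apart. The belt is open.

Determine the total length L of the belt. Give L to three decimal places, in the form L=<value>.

open belt: β = asin((r2−r1)/C) = asin(2/99) = 1.1576°
wrap1 = π − 2β = 177.6849°
wrap2 = π + 2β = 182.3151°
tangent length = C·cosβ = 98.9798
L = r1·wrap1 + r2·wrap2 + 2·C·cosβ = 10·3.1012 + 12·3.1820 + 2·98.9798 = 267.1554

L=267.155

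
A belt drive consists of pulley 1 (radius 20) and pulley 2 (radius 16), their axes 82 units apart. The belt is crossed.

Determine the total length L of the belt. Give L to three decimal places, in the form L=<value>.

L=293.172

crossed belt: β = asin((r1+r2)/C) = asin(36/82) = 26.0416°
wrap1 = wrap2 = π + 2β = 232.0833°
tangent length = C·cosβ = 73.6750
L = (r1+r2)·wrap + 2·C·cosβ = 36·4.0506 + 2·73.6750 = 293.1722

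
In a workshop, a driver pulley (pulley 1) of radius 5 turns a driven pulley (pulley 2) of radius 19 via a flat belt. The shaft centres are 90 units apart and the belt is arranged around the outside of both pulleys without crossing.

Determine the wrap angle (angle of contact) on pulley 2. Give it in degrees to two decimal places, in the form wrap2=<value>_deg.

wrap2=197.90_deg

open belt: β = asin((r2−r1)/C) = asin(14/90) = 8.9490°
wrap1 = π − 2β = 162.1020°
wrap2 = π + 2β = 197.8980°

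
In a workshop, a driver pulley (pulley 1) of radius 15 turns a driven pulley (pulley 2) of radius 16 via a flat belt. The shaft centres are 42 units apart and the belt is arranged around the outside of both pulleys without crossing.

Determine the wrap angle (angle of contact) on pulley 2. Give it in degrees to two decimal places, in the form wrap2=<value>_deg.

wrap2=182.73_deg

open belt: β = asin((r2−r1)/C) = asin(1/42) = 1.3643°
wrap1 = π − 2β = 177.2714°
wrap2 = π + 2β = 182.7286°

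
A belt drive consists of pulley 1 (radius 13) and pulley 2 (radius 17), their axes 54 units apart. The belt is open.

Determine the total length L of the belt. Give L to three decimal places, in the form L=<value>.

L=202.544

open belt: β = asin((r2−r1)/C) = asin(4/54) = 4.2480°
wrap1 = π − 2β = 171.5040°
wrap2 = π + 2β = 188.4960°
tangent length = C·cosβ = 53.8516
L = r1·wrap1 + r2·wrap2 + 2·C·cosβ = 13·2.9933 + 17·3.2899 + 2·53.8516 = 202.5442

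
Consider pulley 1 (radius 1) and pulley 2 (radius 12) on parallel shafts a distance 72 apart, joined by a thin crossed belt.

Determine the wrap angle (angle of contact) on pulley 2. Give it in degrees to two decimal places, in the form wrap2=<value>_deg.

crossed belt: β = asin((r1+r2)/C) = asin(13/72) = 10.4021°
wrap1 = wrap2 = π + 2β = 200.8042°

wrap2=200.80_deg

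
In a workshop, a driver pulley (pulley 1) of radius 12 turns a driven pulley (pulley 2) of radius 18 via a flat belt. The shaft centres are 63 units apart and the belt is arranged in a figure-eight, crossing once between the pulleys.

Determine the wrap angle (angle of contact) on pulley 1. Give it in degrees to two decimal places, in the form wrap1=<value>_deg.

wrap1=236.87_deg

crossed belt: β = asin((r1+r2)/C) = asin(30/63) = 28.4369°
wrap1 = wrap2 = π + 2β = 236.8738°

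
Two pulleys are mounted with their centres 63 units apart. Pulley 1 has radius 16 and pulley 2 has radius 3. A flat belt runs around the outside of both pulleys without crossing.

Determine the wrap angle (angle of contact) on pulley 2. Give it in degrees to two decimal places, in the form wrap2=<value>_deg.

wrap2=156.18_deg

open belt: β = asin((r2−r1)/C) = asin(-13/63) = -11.9085°
wrap1 = π − 2β = 203.8170°
wrap2 = π + 2β = 156.1830°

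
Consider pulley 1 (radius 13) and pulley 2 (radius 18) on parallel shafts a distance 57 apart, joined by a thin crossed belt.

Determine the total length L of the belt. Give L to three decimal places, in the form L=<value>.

crossed belt: β = asin((r1+r2)/C) = asin(31/57) = 32.9468°
wrap1 = wrap2 = π + 2β = 245.8935°
tangent length = C·cosβ = 47.8330
L = (r1+r2)·wrap + 2·C·cosβ = 31·4.2917 + 2·47.8330 = 228.7073

L=228.707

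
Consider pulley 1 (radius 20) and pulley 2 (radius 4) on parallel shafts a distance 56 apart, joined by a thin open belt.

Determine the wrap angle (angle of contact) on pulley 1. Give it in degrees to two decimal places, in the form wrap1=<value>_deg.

wrap1=213.20_deg

open belt: β = asin((r2−r1)/C) = asin(-16/56) = -16.6015°
wrap1 = π − 2β = 213.2031°
wrap2 = π + 2β = 146.7969°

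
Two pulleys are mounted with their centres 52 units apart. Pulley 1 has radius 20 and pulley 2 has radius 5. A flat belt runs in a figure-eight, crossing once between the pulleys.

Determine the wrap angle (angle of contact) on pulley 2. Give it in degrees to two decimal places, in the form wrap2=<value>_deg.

wrap2=237.47_deg

crossed belt: β = asin((r1+r2)/C) = asin(25/52) = 28.7357°
wrap1 = wrap2 = π + 2β = 237.4713°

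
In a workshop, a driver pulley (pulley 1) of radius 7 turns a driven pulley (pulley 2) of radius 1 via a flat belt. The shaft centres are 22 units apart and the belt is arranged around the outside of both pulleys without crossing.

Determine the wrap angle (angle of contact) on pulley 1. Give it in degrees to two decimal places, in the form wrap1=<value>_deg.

open belt: β = asin((r2−r1)/C) = asin(-6/22) = -15.8266°
wrap1 = π − 2β = 211.6532°
wrap2 = π + 2β = 148.3468°

wrap1=211.65_deg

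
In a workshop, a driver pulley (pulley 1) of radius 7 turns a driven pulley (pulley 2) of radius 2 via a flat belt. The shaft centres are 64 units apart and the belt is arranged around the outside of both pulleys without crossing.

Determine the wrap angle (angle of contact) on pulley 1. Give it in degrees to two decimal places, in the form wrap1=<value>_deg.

wrap1=188.96_deg

open belt: β = asin((r2−r1)/C) = asin(-5/64) = -4.4808°
wrap1 = π − 2β = 188.9616°
wrap2 = π + 2β = 171.0384°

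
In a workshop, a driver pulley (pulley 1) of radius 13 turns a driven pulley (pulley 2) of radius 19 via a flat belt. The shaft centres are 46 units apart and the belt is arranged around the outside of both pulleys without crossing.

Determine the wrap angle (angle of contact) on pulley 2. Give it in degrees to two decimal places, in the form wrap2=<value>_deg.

open belt: β = asin((r2−r1)/C) = asin(6/46) = 7.4947°
wrap1 = π − 2β = 165.0106°
wrap2 = π + 2β = 194.9894°

wrap2=194.99_deg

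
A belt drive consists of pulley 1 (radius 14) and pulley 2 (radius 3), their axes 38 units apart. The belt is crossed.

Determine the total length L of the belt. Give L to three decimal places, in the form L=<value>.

crossed belt: β = asin((r1+r2)/C) = asin(17/38) = 26.5750°
wrap1 = wrap2 = π + 2β = 233.1499°
tangent length = C·cosβ = 33.9853
L = (r1+r2)·wrap + 2·C·cosβ = 17·4.0692 + 2·33.9853 = 137.1476

L=137.148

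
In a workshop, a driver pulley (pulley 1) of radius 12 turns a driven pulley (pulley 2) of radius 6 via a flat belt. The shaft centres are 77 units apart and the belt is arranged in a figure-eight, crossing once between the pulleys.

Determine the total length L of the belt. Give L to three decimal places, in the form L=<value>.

L=214.776

crossed belt: β = asin((r1+r2)/C) = asin(18/77) = 13.5189°
wrap1 = wrap2 = π + 2β = 207.0378°
tangent length = C·cosβ = 74.8665
L = (r1+r2)·wrap + 2·C·cosβ = 18·3.6135 + 2·74.8665 = 214.7759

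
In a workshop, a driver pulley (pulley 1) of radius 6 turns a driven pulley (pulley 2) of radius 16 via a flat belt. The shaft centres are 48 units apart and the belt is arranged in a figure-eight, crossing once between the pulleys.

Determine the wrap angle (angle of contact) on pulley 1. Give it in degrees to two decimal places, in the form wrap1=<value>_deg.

crossed belt: β = asin((r1+r2)/C) = asin(22/48) = 27.2796°
wrap1 = wrap2 = π + 2β = 234.5592°

wrap1=234.56_deg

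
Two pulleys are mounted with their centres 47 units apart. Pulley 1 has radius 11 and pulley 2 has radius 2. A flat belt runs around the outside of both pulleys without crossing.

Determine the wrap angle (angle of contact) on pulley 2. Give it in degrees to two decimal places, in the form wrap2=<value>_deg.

open belt: β = asin((r2−r1)/C) = asin(-9/47) = -11.0397°
wrap1 = π − 2β = 202.0794°
wrap2 = π + 2β = 157.9206°

wrap2=157.92_deg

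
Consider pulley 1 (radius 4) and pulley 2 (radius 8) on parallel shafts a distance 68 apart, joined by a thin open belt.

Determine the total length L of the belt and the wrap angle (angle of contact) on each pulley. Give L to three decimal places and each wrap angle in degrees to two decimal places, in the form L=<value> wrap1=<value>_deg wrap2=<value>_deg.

L=173.934 wrap1=173.26_deg wrap2=186.74_deg

open belt: β = asin((r2−r1)/C) = asin(4/68) = 3.3723°
wrap1 = π − 2β = 173.2554°
wrap2 = π + 2β = 186.7446°
tangent length = C·cosβ = 67.8823
L = r1·wrap1 + r2·wrap2 + 2·C·cosβ = 4·3.0239 + 8·3.2593 + 2·67.8823 = 173.9345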